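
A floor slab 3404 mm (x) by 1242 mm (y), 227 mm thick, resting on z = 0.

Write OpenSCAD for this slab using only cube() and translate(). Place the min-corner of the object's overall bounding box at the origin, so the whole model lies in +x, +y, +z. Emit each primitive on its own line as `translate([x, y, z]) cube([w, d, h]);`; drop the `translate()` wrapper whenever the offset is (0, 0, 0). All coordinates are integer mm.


cube([3404, 1242, 227]);


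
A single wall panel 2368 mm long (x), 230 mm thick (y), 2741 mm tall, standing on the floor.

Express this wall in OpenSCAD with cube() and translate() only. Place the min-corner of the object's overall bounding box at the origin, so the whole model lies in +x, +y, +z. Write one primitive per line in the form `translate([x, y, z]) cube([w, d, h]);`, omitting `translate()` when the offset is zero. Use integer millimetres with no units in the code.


cube([2368, 230, 2741]);


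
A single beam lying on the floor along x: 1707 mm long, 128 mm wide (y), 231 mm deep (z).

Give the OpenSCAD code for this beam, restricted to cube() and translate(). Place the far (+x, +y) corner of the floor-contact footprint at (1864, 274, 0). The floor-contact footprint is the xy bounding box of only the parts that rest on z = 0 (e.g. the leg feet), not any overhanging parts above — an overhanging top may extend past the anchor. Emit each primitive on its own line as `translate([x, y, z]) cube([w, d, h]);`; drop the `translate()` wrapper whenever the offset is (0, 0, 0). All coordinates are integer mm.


translate([157, 146, 0]) cube([1707, 128, 231]);


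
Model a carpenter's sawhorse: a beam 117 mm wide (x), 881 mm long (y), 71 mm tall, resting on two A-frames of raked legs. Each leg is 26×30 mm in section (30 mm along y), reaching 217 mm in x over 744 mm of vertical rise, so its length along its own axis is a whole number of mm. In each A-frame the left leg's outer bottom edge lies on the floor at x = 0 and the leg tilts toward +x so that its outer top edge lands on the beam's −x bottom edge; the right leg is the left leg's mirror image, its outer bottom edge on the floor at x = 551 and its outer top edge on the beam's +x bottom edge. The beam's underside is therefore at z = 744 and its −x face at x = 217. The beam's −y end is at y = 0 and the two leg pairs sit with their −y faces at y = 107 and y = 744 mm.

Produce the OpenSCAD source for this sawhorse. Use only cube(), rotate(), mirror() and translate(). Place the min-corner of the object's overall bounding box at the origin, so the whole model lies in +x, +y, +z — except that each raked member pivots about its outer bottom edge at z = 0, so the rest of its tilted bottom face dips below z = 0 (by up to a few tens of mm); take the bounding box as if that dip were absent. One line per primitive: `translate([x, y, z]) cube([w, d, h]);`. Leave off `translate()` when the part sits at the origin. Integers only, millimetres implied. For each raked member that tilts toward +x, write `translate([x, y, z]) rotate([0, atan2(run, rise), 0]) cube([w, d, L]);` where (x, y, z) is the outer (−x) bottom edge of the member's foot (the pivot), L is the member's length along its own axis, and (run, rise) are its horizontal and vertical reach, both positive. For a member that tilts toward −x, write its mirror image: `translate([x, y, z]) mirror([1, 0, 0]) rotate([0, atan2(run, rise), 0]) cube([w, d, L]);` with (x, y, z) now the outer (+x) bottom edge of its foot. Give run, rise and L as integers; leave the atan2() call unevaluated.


translate([217, 0, 744]) cube([117, 881, 71]);
translate([0, 107, 0]) rotate([0, atan2(217, 744), 0]) cube([26, 30, 775]);
translate([551, 107, 0]) mirror([1, 0, 0]) rotate([0, atan2(217, 744), 0]) cube([26, 30, 775]);
translate([0, 744, 0]) rotate([0, atan2(217, 744), 0]) cube([26, 30, 775]);
translate([551, 744, 0]) mirror([1, 0, 0]) rotate([0, atan2(217, 744), 0]) cube([26, 30, 775]);


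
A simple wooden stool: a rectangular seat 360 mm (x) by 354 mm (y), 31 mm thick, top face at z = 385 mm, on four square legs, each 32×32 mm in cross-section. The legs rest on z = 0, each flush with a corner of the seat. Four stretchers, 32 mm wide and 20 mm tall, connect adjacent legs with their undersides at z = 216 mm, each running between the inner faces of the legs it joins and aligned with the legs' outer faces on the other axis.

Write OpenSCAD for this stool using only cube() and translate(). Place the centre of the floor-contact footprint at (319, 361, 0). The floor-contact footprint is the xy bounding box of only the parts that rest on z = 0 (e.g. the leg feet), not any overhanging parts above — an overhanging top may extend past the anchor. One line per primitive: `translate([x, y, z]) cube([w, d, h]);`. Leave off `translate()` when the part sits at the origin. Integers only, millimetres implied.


translate([139, 184, 354]) cube([360, 354, 31]);
translate([139, 184, 0]) cube([32, 32, 354]);
translate([467, 184, 0]) cube([32, 32, 354]);
translate([139, 506, 0]) cube([32, 32, 354]);
translate([467, 506, 0]) cube([32, 32, 354]);
translate([171, 184, 216]) cube([296, 32, 20]);
translate([171, 506, 216]) cube([296, 32, 20]);
translate([139, 216, 216]) cube([32, 290, 20]);
translate([467, 216, 216]) cube([32, 290, 20]);


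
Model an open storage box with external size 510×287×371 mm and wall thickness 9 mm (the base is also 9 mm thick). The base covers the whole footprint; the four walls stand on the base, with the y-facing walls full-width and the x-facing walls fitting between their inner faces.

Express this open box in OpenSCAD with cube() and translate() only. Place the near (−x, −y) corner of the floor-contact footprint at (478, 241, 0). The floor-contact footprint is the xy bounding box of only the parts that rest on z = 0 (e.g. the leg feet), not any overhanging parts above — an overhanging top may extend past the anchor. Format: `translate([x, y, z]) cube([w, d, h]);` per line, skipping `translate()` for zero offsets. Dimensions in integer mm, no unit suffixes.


translate([478, 241, 0]) cube([510, 287, 9]);
translate([478, 241, 9]) cube([510, 9, 362]);
translate([478, 519, 9]) cube([510, 9, 362]);
translate([478, 250, 9]) cube([9, 269, 362]);
translate([979, 250, 9]) cube([9, 269, 362]);


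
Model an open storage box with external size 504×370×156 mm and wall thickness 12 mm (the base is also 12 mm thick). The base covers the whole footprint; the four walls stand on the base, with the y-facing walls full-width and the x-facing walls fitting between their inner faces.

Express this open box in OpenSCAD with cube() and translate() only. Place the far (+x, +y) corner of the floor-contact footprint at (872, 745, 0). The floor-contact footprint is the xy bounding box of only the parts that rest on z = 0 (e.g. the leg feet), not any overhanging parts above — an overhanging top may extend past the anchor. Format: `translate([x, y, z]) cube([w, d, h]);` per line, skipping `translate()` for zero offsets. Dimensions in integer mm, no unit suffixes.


translate([368, 375, 0]) cube([504, 370, 12]);
translate([368, 375, 12]) cube([504, 12, 144]);
translate([368, 733, 12]) cube([504, 12, 144]);
translate([368, 387, 12]) cube([12, 346, 144]);
translate([860, 387, 12]) cube([12, 346, 144]);


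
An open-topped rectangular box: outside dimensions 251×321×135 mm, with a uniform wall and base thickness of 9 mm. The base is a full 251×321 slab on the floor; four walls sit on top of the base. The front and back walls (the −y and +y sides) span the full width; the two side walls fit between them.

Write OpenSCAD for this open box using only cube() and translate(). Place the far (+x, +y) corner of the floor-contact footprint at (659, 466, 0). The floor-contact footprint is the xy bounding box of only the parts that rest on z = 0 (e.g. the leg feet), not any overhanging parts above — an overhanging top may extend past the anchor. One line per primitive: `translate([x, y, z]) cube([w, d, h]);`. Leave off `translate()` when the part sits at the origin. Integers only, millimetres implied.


translate([408, 145, 0]) cube([251, 321, 9]);
translate([408, 145, 9]) cube([251, 9, 126]);
translate([408, 457, 9]) cube([251, 9, 126]);
translate([408, 154, 9]) cube([9, 303, 126]);
translate([650, 154, 9]) cube([9, 303, 126]);


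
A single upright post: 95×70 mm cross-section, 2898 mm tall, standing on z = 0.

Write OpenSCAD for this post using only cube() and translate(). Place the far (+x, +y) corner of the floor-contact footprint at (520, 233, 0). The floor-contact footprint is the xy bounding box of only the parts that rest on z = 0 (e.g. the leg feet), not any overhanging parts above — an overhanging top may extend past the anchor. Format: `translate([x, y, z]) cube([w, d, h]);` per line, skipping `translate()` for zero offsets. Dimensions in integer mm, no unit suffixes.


translate([425, 163, 0]) cube([95, 70, 2898]);


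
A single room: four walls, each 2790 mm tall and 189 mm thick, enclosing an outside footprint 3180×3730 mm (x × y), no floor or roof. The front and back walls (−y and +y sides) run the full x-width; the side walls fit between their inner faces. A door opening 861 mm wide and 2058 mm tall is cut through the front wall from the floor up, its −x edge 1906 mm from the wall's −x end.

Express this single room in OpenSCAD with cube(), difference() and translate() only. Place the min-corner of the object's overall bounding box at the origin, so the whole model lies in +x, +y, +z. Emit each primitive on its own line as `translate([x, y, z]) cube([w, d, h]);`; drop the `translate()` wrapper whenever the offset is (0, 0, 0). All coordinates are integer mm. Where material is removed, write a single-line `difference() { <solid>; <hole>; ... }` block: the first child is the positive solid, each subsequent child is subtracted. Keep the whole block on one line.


difference() { cube([3180, 189, 2790]); translate([1906, 0, 0]) cube([861, 189, 2058]); }
translate([0, 3541, 0]) cube([3180, 189, 2790]);
translate([0, 189, 0]) cube([189, 3352, 2790]);
translate([2991, 189, 0]) cube([189, 3352, 2790]);


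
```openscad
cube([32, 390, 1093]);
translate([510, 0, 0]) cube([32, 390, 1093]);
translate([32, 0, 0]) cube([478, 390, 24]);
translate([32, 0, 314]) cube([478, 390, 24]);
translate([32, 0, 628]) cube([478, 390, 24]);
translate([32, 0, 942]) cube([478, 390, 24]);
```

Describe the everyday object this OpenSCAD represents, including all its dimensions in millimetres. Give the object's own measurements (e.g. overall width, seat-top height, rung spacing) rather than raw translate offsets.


An open bookshelf. Two side panels, each 32 mm thick, 390 mm deep and 1093 mm tall, stand 542 mm apart (outside-to-outside). Between them sit 4 shelves, each 24 mm thick and 390 mm deep, spanning the full gap between the sides. The bottom shelf rests on the floor (its underside at z = 0) and the clear gap between one shelf's top and the next shelf's underside is 290 mm.


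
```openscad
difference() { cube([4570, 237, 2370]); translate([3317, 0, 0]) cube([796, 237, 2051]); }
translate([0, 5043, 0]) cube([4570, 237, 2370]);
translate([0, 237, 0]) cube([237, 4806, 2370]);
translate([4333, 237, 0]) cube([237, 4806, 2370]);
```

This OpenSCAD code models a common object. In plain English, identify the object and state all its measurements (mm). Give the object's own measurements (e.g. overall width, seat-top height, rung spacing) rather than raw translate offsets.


A single room: four walls, each 2370 mm tall and 237 mm thick, enclosing an outside footprint 4570×5280 mm (x × y), no floor or roof. The front and back walls (−y and +y sides) run the full x-width; the side walls fit between their inner faces. A door opening 796 mm wide and 2051 mm tall is cut through the front wall from the floor up, its −x edge 3317 mm from the wall's −x end.


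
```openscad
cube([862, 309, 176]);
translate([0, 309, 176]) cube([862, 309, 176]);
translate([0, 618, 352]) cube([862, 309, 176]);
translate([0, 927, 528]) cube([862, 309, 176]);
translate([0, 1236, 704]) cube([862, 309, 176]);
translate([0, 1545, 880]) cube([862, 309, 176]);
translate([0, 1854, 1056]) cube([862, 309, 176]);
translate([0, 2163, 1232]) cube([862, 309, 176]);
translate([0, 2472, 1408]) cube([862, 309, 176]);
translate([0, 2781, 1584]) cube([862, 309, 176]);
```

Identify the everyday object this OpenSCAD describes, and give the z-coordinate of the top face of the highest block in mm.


A staircase. The total rise is 1760 mm.

10 identical blocks, each offset up and back from the previous — a staircase. Each step is 176 mm tall and there are 10 of them, so the total rise is 10 × 176 = 1760 mm.


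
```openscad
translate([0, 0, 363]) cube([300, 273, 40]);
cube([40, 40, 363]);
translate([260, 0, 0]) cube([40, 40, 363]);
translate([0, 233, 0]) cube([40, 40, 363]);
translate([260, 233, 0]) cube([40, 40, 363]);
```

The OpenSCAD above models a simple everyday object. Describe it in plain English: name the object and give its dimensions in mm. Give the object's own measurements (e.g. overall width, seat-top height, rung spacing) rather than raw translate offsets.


A four-legged stool. The seat is a 300×273×40 mm slab whose top surface is at z = 403 mm; four square legs, each 40×40 mm in cross-section, run from the floor (z = 0) to the underside of the seat, each flush with a corner of the seat.


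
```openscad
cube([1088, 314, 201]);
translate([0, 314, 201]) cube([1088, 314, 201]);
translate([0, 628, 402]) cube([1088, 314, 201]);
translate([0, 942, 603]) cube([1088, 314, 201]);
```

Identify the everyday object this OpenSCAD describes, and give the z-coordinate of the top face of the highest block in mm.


A staircase. The total rise is 804 mm.

4 identical blocks, each offset up and back from the previous — a staircase. Each step is 201 mm tall and there are 4 of them, so the total rise is 4 × 201 = 804 mm.


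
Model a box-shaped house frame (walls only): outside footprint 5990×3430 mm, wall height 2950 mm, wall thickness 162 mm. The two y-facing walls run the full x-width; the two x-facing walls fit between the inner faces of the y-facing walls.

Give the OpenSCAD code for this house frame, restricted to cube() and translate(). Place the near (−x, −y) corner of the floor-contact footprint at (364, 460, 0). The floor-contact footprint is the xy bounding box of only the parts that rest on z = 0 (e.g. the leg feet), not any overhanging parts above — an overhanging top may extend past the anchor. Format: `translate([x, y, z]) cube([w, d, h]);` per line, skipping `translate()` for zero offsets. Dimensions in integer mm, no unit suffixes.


translate([364, 460, 0]) cube([5990, 162, 2950]);
translate([364, 3728, 0]) cube([5990, 162, 2950]);
translate([364, 622, 0]) cube([162, 3106, 2950]);
translate([6192, 622, 0]) cube([162, 3106, 2950]);


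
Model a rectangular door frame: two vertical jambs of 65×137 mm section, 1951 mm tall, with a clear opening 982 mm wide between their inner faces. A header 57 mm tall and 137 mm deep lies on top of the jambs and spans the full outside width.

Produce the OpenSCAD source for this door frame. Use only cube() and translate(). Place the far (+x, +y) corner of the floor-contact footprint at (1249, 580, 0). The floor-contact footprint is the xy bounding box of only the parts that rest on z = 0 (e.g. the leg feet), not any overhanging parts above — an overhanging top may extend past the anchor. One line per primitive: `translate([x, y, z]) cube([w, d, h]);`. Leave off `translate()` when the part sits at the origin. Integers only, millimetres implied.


translate([137, 443, 0]) cube([65, 137, 1951]);
translate([1184, 443, 0]) cube([65, 137, 1951]);
translate([137, 443, 1951]) cube([1112, 137, 57]);


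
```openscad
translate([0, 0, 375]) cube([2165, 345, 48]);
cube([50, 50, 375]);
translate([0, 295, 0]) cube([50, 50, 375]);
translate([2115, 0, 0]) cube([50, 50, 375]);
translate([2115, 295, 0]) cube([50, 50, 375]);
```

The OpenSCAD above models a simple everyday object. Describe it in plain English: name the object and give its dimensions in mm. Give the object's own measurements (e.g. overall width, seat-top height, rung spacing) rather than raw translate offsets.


A long wooden bench with a 2165 mm (x) × 345 mm (y) seat, 48 mm thick, its top surface 423 mm above the floor. Four 50 mm square legs at the seat corners, flush with the edges, run from z = 0 to the seat underside.


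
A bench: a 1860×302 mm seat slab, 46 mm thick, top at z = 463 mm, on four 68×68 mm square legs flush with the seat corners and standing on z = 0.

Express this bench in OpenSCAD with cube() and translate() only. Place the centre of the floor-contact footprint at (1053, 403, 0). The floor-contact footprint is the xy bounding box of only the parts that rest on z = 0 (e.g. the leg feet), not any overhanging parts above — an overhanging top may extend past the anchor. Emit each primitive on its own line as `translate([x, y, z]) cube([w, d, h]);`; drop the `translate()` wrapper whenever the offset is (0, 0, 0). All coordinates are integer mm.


translate([123, 252, 417]) cube([1860, 302, 46]);
translate([123, 252, 0]) cube([68, 68, 417]);
translate([123, 486, 0]) cube([68, 68, 417]);
translate([1915, 252, 0]) cube([68, 68, 417]);
translate([1915, 486, 0]) cube([68, 68, 417]);


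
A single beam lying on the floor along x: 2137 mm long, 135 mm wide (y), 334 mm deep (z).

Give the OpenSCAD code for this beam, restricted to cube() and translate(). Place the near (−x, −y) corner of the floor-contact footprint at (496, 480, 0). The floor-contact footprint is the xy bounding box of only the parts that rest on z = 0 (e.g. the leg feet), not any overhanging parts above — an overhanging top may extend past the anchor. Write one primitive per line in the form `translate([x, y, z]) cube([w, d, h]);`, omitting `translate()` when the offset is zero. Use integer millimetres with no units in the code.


translate([496, 480, 0]) cube([2137, 135, 334]);


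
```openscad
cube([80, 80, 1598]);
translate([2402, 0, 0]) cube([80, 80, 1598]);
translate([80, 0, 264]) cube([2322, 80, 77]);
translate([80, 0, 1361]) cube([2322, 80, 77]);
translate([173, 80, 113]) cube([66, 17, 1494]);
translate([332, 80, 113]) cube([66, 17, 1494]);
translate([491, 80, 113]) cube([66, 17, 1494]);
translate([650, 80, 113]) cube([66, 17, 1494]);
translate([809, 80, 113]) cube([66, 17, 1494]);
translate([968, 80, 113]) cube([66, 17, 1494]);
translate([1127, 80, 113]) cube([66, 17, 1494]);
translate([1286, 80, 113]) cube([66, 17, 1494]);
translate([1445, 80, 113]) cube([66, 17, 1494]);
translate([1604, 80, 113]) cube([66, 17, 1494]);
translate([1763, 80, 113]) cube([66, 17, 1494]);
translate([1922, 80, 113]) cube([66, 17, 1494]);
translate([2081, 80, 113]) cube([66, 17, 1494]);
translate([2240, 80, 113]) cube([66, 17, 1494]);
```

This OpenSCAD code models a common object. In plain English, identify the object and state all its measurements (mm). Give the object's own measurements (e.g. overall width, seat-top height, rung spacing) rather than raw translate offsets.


A fence section. Two 80×80 mm posts, 1598 mm tall, stand on the floor with a clear span of 2322 mm between their inner faces. Two horizontal rails of 80×77 mm section span the gap between the posts with their undersides at z = 264 mm and z = 1361 mm, flush with the posts' −y face. 14 pickets, each 66 mm wide, 17 mm thick and 1494 mm tall, are fixed to the +y face of the rails with their bottoms at z = 113 mm, spaced across the span with a 93 mm gap after the −x post and between neighbouring pickets, with 96 mm left before the +x post.


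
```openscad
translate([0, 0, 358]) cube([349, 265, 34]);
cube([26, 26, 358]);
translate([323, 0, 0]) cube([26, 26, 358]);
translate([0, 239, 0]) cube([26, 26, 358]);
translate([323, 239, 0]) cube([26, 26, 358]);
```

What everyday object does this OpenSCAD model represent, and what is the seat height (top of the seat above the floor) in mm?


A stool. The seat height is 392 mm.

A 349×265×34 slab at z = 358 on four corner posts — a stool. The seat top is 358 + 34 = 392 mm.


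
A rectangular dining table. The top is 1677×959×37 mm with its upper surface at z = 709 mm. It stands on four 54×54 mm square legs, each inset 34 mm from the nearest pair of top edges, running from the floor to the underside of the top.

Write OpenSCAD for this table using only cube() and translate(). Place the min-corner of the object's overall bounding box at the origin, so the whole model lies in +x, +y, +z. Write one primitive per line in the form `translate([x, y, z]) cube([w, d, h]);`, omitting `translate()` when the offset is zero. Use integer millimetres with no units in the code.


translate([0, 0, 672]) cube([1677, 959, 37]);
translate([34, 34, 0]) cube([54, 54, 672]);
translate([1589, 34, 0]) cube([54, 54, 672]);
translate([34, 871, 0]) cube([54, 54, 672]);
translate([1589, 871, 0]) cube([54, 54, 672]);


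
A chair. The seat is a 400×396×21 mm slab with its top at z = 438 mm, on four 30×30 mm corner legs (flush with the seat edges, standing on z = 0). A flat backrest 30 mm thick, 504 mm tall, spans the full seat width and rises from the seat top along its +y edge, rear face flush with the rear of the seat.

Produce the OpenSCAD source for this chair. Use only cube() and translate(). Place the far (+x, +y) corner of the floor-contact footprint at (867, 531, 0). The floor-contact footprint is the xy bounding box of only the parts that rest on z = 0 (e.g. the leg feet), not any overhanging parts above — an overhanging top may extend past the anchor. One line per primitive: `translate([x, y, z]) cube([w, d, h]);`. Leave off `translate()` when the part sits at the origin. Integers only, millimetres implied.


translate([467, 135, 417]) cube([400, 396, 21]);
translate([467, 135, 0]) cube([30, 30, 417]);
translate([837, 135, 0]) cube([30, 30, 417]);
translate([467, 501, 0]) cube([30, 30, 417]);
translate([837, 501, 0]) cube([30, 30, 417]);
translate([467, 501, 438]) cube([400, 30, 504]);


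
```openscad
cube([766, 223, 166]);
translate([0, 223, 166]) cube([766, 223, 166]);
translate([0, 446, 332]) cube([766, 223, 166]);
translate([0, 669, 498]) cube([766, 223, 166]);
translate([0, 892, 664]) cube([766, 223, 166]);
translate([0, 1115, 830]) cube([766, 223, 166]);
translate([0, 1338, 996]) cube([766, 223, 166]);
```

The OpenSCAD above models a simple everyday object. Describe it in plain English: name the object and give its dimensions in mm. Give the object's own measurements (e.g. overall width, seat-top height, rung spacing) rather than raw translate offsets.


A straight staircase of 7 solid steps. Each step is 766 mm wide (x), 223 mm deep (y, the going) and 166 mm tall (the rise). The first step rests on the floor; each subsequent step sits one going further in +y and one rise higher in +z, directly behind and above the previous step with no overlap.


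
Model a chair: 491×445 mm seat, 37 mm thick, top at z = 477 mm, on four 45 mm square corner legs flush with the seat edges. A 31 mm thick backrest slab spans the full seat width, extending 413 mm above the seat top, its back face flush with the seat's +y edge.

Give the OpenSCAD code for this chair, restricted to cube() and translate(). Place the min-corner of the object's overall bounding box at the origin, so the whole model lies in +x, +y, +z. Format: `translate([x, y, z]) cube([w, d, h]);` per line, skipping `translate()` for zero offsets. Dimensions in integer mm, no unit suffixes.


translate([0, 0, 440]) cube([491, 445, 37]);
cube([45, 45, 440]);
translate([446, 0, 0]) cube([45, 45, 440]);
translate([0, 400, 0]) cube([45, 45, 440]);
translate([446, 400, 0]) cube([45, 45, 440]);
translate([0, 414, 477]) cube([491, 31, 413]);


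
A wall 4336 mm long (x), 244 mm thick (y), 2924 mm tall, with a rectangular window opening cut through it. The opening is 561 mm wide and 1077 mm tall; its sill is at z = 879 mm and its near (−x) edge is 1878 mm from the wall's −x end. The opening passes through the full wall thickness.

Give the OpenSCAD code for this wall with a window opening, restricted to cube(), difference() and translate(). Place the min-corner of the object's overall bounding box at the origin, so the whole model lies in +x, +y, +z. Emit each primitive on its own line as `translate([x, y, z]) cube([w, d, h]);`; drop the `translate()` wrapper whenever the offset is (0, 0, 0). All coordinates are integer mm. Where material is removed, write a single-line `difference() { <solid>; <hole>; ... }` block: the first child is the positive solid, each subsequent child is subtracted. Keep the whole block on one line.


difference() { cube([4336, 244, 2924]); translate([1878, 0, 879]) cube([561, 244, 1077]); }


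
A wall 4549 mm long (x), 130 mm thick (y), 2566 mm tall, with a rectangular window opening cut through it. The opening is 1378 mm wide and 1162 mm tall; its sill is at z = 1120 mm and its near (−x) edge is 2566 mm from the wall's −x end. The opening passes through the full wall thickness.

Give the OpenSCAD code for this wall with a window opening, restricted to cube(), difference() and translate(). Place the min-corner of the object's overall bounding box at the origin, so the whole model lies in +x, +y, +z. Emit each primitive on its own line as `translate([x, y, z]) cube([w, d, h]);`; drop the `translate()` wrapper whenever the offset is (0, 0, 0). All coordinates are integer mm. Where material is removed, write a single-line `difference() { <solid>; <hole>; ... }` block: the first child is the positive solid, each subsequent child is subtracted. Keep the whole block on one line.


difference() { cube([4549, 130, 2566]); translate([2566, 0, 1120]) cube([1378, 130, 1162]); }


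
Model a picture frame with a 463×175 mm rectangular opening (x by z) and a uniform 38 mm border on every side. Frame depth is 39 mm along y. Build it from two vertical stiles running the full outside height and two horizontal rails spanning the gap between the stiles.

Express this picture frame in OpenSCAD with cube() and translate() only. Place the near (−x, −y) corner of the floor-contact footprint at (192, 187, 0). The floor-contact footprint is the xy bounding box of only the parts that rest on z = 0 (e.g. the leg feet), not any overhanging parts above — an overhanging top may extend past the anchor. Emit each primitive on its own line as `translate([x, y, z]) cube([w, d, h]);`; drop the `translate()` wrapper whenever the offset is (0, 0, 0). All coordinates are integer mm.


translate([192, 187, 0]) cube([38, 39, 251]);
translate([693, 187, 0]) cube([38, 39, 251]);
translate([230, 187, 0]) cube([463, 39, 38]);
translate([230, 187, 213]) cube([463, 39, 38]);


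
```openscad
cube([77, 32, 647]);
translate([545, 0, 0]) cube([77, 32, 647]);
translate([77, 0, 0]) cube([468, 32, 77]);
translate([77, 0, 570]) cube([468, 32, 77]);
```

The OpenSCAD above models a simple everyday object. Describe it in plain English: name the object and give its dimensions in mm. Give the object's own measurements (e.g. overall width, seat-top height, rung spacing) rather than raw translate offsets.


A rectangular picture frame lying in the x–z plane (depth along y). The opening is 468 mm wide (x) by 493 mm tall (z), surrounded by a border 77 mm wide on all four sides. The frame is 32 mm deep and is made of two full-height vertical stiles with two horizontal rails fitted between them.


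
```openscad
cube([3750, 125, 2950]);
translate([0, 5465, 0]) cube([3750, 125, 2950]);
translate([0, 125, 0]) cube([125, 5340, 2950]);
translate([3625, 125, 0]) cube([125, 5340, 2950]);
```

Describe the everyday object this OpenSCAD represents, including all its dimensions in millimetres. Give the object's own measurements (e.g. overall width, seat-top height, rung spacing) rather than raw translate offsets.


The wall frame of a small rectangular building: four walls, each 2950 mm tall and 125 mm thick, enclosing a footprint 3750 mm (x) by 5590 mm (y) outside-to-outside, with no floor or roof. The front and back walls (the −y and +y sides) span the full width; the two side walls fit between them.


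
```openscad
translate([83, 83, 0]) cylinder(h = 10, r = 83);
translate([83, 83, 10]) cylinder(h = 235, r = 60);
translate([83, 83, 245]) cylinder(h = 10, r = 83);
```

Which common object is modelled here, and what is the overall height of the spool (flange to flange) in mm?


A spool. The overall height is 255 mm.

Three coaxial cylinders, large–small–large — a spool. Two 10 mm flanges and a 235 mm core give 10 + 235 + 10 = 255 mm.


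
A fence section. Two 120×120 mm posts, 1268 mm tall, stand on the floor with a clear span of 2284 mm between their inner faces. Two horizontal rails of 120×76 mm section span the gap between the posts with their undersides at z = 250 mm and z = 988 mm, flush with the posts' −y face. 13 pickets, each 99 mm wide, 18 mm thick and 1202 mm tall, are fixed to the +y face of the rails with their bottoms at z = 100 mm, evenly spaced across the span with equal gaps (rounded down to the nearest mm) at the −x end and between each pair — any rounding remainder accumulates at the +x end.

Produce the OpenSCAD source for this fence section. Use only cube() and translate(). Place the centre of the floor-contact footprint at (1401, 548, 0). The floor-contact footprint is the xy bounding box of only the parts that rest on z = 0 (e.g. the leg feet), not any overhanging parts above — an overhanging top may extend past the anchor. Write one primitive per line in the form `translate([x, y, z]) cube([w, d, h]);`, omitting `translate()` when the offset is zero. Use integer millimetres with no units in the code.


translate([139, 488, 0]) cube([120, 120, 1268]);
translate([2543, 488, 0]) cube([120, 120, 1268]);
translate([259, 488, 250]) cube([2284, 120, 76]);
translate([259, 488, 988]) cube([2284, 120, 76]);
translate([330, 608, 100]) cube([99, 18, 1202]);
translate([500, 608, 100]) cube([99, 18, 1202]);
translate([670, 608, 100]) cube([99, 18, 1202]);
translate([840, 608, 100]) cube([99, 18, 1202]);
translate([1010, 608, 100]) cube([99, 18, 1202]);
translate([1180, 608, 100]) cube([99, 18, 1202]);
translate([1350, 608, 100]) cube([99, 18, 1202]);
translate([1520, 608, 100]) cube([99, 18, 1202]);
translate([1690, 608, 100]) cube([99, 18, 1202]);
translate([1860, 608, 100]) cube([99, 18, 1202]);
translate([2030, 608, 100]) cube([99, 18, 1202]);
translate([2200, 608, 100]) cube([99, 18, 1202]);
translate([2370, 608, 100]) cube([99, 18, 1202]);


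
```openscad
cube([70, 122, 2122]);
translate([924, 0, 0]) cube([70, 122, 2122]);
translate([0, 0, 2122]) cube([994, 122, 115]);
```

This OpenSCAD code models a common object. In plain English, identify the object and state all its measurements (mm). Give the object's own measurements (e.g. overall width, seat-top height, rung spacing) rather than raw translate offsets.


A door frame. The clear opening is 854 mm wide and 2122 mm high. Two 70 mm wide jambs, 122 mm deep, stand either side of the opening from the floor to the top of the opening. A 115 mm thick head sits across the top of both jambs, spanning the full outside width of the frame.


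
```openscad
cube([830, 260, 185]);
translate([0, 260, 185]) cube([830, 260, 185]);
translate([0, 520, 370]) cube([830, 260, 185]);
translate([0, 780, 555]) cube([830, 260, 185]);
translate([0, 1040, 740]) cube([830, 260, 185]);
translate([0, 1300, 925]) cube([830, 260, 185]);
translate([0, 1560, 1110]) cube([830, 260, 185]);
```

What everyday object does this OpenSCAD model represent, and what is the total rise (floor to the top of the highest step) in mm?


A staircase. The total rise is 1295 mm.

7 identical blocks, each offset up and back from the previous — a staircase. Each step is 185 mm tall and there are 7 of them, so the total rise is 7 × 185 = 1295 mm.


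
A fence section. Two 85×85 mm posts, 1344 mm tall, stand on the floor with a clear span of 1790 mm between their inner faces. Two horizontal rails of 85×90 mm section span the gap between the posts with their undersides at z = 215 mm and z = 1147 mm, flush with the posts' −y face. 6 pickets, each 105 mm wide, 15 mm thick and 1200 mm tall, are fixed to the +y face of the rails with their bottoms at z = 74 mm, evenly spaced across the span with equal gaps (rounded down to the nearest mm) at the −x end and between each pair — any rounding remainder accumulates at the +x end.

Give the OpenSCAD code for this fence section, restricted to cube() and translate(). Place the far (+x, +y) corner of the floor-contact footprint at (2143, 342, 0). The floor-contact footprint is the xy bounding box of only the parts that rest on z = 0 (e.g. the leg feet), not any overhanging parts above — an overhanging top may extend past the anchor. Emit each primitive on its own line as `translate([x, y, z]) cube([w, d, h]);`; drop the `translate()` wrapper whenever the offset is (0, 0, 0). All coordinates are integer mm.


translate([183, 257, 0]) cube([85, 85, 1344]);
translate([2058, 257, 0]) cube([85, 85, 1344]);
translate([268, 257, 215]) cube([1790, 85, 90]);
translate([268, 257, 1147]) cube([1790, 85, 90]);
translate([433, 342, 74]) cube([105, 15, 1200]);
translate([703, 342, 74]) cube([105, 15, 1200]);
translate([973, 342, 74]) cube([105, 15, 1200]);
translate([1243, 342, 74]) cube([105, 15, 1200]);
translate([1513, 342, 74]) cube([105, 15, 1200]);
translate([1783, 342, 74]) cube([105, 15, 1200]);


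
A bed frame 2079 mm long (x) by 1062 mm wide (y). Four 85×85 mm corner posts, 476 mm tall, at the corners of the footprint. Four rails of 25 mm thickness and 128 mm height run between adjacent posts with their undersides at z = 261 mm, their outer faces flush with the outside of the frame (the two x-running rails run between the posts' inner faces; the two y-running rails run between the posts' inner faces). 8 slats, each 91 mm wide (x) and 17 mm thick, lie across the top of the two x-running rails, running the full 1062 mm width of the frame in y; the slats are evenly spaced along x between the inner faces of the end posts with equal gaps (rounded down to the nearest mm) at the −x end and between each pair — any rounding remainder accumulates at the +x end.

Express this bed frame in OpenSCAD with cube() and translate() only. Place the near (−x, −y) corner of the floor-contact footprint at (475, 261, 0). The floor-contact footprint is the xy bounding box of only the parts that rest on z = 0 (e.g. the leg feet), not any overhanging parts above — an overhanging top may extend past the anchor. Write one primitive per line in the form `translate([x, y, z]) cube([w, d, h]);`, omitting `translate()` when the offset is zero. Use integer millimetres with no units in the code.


// slat z = rail_z + rail_h = 261 + 128 = 389
// slat gap = ⌊(1909 − 8·91) / 9⌋ = 131
translate([475, 261, 0]) cube([85, 85, 476]);
translate([475, 1238, 0]) cube([85, 85, 476]);
translate([2469, 261, 0]) cube([85, 85, 476]);
translate([2469, 1238, 0]) cube([85, 85, 476]);
translate([560, 261, 261]) cube([1909, 25, 128]);
translate([560, 1298, 261]) cube([1909, 25, 128]);
translate([475, 346, 261]) cube([25, 892, 128]);
translate([2529, 346, 261]) cube([25, 892, 128]);
translate([691, 261, 389]) cube([91, 1062, 17]);
translate([913, 261, 389]) cube([91, 1062, 17]);
translate([1135, 261, 389]) cube([91, 1062, 17]);
translate([1357, 261, 389]) cube([91, 1062, 17]);
translate([1579, 261, 389]) cube([91, 1062, 17]);
translate([1801, 261, 389]) cube([91, 1062, 17]);
translate([2023, 261, 389]) cube([91, 1062, 17]);
translate([2245, 261, 389]) cube([91, 1062, 17]);


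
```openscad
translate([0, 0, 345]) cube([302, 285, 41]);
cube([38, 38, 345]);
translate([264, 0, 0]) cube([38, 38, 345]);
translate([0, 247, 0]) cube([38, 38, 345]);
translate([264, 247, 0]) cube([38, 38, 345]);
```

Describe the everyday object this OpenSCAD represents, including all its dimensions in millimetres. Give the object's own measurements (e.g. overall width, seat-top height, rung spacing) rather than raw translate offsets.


A simple wooden stool: a rectangular seat 302 mm (x) by 285 mm (y), 41 mm thick, top face at z = 386 mm, on four square legs, each 38×38 mm in cross-section. The legs rest on z = 0, each flush with a corner of the seat.


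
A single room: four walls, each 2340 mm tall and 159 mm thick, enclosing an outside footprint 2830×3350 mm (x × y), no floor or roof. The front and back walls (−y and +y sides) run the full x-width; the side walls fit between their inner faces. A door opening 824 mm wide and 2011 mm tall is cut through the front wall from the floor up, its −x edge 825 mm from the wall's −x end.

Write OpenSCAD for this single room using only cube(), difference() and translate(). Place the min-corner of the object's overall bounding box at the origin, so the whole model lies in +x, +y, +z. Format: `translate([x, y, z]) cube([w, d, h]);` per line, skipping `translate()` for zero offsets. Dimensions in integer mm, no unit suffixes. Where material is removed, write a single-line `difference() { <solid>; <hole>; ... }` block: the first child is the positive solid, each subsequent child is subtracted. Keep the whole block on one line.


difference() { cube([2830, 159, 2340]); translate([825, 0, 0]) cube([824, 159, 2011]); }
translate([0, 3191, 0]) cube([2830, 159, 2340]);
translate([0, 159, 0]) cube([159, 3032, 2340]);
translate([2671, 159, 0]) cube([159, 3032, 2340]);


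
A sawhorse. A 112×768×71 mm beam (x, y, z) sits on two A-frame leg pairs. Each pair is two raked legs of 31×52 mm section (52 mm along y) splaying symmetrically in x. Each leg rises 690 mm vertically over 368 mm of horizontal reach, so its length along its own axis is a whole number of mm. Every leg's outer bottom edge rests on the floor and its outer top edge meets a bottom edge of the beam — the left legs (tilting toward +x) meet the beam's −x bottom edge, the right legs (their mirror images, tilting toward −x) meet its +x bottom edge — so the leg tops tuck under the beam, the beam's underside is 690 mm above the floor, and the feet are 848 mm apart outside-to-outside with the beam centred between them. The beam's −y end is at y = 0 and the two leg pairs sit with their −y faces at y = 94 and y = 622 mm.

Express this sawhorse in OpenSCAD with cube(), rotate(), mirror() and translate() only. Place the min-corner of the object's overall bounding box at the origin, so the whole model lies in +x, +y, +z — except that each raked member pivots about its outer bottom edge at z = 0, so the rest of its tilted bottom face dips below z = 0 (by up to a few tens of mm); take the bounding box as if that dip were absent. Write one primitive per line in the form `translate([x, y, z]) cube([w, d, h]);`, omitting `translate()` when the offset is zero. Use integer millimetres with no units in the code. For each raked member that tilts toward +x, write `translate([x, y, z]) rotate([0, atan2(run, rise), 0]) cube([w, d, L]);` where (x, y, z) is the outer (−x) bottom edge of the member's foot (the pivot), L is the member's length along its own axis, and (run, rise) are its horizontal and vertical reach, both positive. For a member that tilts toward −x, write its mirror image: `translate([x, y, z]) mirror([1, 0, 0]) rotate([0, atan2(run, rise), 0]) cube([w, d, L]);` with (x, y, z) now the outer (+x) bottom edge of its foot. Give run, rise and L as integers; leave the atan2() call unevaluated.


translate([368, 0, 690]) cube([112, 768, 71]);
translate([0, 94, 0]) rotate([0, atan2(368, 690), 0]) cube([31, 52, 782]);
translate([848, 94, 0]) mirror([1, 0, 0]) rotate([0, atan2(368, 690), 0]) cube([31, 52, 782]);
translate([0, 622, 0]) rotate([0, atan2(368, 690), 0]) cube([31, 52, 782]);
translate([848, 622, 0]) mirror([1, 0, 0]) rotate([0, atan2(368, 690), 0]) cube([31, 52, 782]);


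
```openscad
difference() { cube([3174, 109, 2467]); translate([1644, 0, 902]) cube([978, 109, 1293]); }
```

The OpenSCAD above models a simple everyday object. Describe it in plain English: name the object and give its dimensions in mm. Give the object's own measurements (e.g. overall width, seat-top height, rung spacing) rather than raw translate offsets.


A wall 3174 mm long (x), 109 mm thick (y), 2467 mm tall, with a rectangular window opening cut through it. The opening is 978 mm wide and 1293 mm tall; its sill is at z = 902 mm and its near (−x) edge is 1644 mm from the wall's −x end. The opening passes through the full wall thickness.
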